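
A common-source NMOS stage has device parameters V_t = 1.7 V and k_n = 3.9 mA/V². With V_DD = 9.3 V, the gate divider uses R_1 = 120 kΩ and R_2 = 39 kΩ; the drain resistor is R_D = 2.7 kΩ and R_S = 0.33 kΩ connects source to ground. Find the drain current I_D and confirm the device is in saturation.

I_D ≈ 0.4 mA

V_G = V_DD·R_2/(R_1+R_2) = 9.3×39/159 = 2.28 V.
Assume saturation: I_D = (k_n/2)(V_GS − V_t)² with V_GS = V_G − I_D·R_S = 2.28 − 0.33·I_D.
Substituting gives 0.212·I_D² − 1.75·I_D + 0.659 = 0, with roots I_D = 0.396 or 7.84 mA.
The root I_D = 7.84 mA gives V_GS = -0.305 V ≤ V_t, so take I_D = 0.396 mA.
Then V_GS = 2.15 V and V_DS = V_DD − I_D(R_D+R_S) = 9.3 − 0.396×3.03 = 8.1 V.
Saturation requires V_DS ≥ V_GS − V_t = 0.451 V; 8.1 ≥ 0.451 ✓.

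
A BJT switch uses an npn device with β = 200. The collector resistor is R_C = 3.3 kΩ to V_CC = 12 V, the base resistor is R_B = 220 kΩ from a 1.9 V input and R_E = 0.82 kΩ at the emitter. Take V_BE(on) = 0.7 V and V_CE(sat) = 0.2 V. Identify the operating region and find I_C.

Assume active. Base-emitter loop: I_B = (V_BB − V_BE)/(R_B + (β+1)R_E) = (1.9 − 0.7)/(220 + 201×0.82) = 0.00312 mA.
I_C = β·I_B = 200×0.00312 = 0.624 mA.
V_CE = V_CC − I_C·R_C − I_E·R_E = 12 − 0.624×3.3 − 0.627×0.82 = 9.43 V > V_CE(sat), so the active-region assumption holds.

active; I_C ≈ 0.62 mA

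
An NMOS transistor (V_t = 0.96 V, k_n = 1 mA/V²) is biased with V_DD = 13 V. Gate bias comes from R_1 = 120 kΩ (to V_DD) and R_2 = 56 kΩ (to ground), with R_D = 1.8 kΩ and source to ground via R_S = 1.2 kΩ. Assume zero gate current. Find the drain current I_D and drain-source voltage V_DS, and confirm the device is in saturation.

I_D ≈ 1.3 mA, V_DS ≈ 9.1 V

V_G = V_DD·R_2/(R_1+R_2) = 13×56/176 = 4.14 V.
Assume saturation: I_D = (k_n/2)(V_GS − V_t)² with V_GS = V_G − I_D·R_S = 4.14 − 1.2·I_D.
Substituting gives 0.72·I_D² − 4.81·I_D + 5.04 = 0, with roots I_D = 1.3 or 5.38 mA.
The root I_D = 5.38 mA gives V_GS = -2.32 V ≤ V_t, so take I_D = 1.3 mA.
Then V_GS = 2.57 V and V_DS = V_DD − I_D(R_D+R_S) = 13 − 1.3×3 = 9.09 V.
Saturation requires V_DS ≥ V_GS − V_t = 1.61 V; 9.09 ≥ 1.61 ✓.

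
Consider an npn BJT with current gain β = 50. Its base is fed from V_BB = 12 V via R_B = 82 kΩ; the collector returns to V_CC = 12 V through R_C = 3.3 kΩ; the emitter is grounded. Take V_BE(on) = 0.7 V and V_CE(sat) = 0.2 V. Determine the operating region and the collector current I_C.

saturation; I_C ≈ 3.6 mA

Assume active: I_B = (12 − 0.7)/82 = 0.138 mA, giving I_C = β·I_B = 6.89 mA.
But then V_CE = 12 − 6.89×3.3 = -10.7 V < V_CE(sat) = 0.2 V — impossible in the active region.
So the transistor is saturated. With V_CE = 0.2 V, I_C = (V_CC − 0.2)/R_C = 11.8/3.3 = 3.58 mA.
Check: β·I_B = 6.89 mA > I_C = 3.58 mA, confirming saturation.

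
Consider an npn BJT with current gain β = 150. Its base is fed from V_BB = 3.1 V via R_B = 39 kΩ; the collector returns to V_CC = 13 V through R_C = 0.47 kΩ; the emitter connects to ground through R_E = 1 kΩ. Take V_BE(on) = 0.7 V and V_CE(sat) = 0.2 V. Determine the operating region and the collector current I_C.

Assume active. Base-emitter loop: I_B = (V_BB − V_BE)/(R_B + (β+1)R_E) = (3.1 − 0.7)/(39 + 151×1) = 0.0126 mA.
I_C = β·I_B = 150×0.0126 = 1.89 mA.
V_CE = V_CC − I_C·R_C − I_E·R_E = 13 − 1.89×0.47 − 1.91×1 = 10.2 V > V_CE(sat), so the active-region assumption holds.

active; I_C ≈ 1.9 mA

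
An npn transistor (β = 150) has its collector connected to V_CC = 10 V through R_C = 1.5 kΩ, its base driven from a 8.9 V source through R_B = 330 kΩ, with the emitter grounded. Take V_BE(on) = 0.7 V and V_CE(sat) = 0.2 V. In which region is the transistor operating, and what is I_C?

active; I_C ≈ 3.7 mA

Assume active. Base-emitter loop: I_B = (V_BB − V_BE)/R_B = (8.9 − 0.7)/330 = 0.0248 mA.
I_C = β·I_B = 150×0.0248 = 3.73 mA.
V_CE = V_CC − I_C·R_C = 10 − 3.73×1.5 = 4.41 V > V_CE(sat), so the active-region assumption holds.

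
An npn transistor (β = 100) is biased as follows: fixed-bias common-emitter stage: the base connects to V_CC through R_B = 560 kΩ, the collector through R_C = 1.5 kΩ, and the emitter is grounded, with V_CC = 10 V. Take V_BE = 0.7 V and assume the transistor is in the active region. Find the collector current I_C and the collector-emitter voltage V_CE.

Base loop: V_CC = I_B·R_B + V_BE, so I_B = (10 − 0.7)/560 kΩ = 0.0166 mA.
In the active region I_C = β·I_B = 100 × 0.0166 = 1.66 mA.
Collector loop: V_CE = V_CC − I_C·R_C = 10 − 1.66×1.5 = 7.51 V.
Since V_CE = 7.51 V > V_CE(sat) ≈ 0.2 V, the transistor is in the active region as assumed.

I_C ≈ 1.7 mA, V_CE ≈ 7.5 V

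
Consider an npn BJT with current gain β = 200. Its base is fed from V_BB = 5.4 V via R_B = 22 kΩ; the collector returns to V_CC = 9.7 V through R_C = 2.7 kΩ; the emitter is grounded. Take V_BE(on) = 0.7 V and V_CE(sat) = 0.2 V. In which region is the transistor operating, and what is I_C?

Assume active: I_B = (5.4 − 0.7)/22 = 0.214 mA, giving I_C = β·I_B = 42.7 mA.
But then V_CE = 9.7 − 42.7×2.7 = -106 V < V_CE(sat) = 0.2 V — impossible in the active region.
So the transistor is saturated. With V_CE = 0.2 V, I_C = (V_CC − 0.2)/R_C = 9.5/2.7 = 3.52 mA.
Check: β·I_B = 42.7 mA > I_C = 3.52 mA, confirming saturation.

saturation; I_C ≈ 3.5 mA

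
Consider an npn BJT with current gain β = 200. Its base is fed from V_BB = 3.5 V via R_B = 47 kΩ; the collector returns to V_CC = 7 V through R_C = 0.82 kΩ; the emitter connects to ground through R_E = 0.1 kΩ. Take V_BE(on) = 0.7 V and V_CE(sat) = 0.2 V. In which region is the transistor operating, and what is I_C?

Assume active: I_B = (3.5 − 0.7)/(47 + 201×0.1) = 0.0417 mA, I_C = β·I_B = 8.35 mA.
Then V_CE = 7 − 8.35×0.82 − 8.39×0.1 = -0.682 V < 0.2 V — the active assumption fails.
Re-solve with V_CE = 0.2 V. KCL at the emitter: V_E/R_E = (V_BB−0.7−V_E)/R_B + (V_CC−0.2−V_E)/R_C, giving V_E = 0.743 V.
I_C = (V_CC − 0.2 − V_E)/R_C = (6.8 − 0.743)/0.82 = 7.39 mA.
Check: I_B = (2.8 − 0.743)/47 = 0.0438 mA, and β·I_B = 8.75 mA > I_C, confirming saturation.

saturation; I_C ≈ 7.4 mA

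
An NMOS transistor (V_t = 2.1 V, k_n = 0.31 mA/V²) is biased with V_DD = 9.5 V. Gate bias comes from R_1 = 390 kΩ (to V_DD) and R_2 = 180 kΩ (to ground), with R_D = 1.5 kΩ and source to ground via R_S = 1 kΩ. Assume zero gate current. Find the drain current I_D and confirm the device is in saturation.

I_D ≈ 0.099 mA

V_G = V_DD·R_2/(R_1+R_2) = 9.5×180/570 = 3 V.
Assume saturation: I_D = (k_n/2)(V_GS − V_t)² with V_GS = V_G − I_D·R_S = 3 − 1·I_D.
Substituting gives 0.155·I_D² − 1.28·I_D + 0.126 = 0, with roots I_D = 0.0994 or 8.15 mA.
The root I_D = 8.15 mA gives V_GS = -5.15 V ≤ V_t, so take I_D = 0.0994 mA.
Then V_GS = 2.9 V and V_DS = V_DD − I_D(R_D+R_S) = 9.5 − 0.0994×2.5 = 9.25 V.
Saturation requires V_DS ≥ V_GS − V_t = 0.801 V; 9.25 ≥ 0.801 ✓.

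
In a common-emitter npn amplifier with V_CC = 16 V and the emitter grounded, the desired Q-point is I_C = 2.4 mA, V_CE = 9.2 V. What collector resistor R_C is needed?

R_C ≈ 2.8 kΩ

Collector loop: V_CC = I_C·R_C + V_CE.
R_C = (V_CC − V_CE)/I_C = (16 − 9.2)/2.4 = 2.83 kΩ.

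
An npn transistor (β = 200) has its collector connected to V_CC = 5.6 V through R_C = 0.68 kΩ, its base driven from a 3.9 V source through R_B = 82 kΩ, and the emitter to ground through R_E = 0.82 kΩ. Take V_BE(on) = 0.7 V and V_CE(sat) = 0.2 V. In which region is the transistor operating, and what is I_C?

active; I_C ≈ 2.6 mA

Assume active. Base-emitter loop: I_B = (V_BB − V_BE)/(R_B + (β+1)R_E) = (3.9 − 0.7)/(82 + 201×0.82) = 0.013 mA.
I_C = β·I_B = 200×0.013 = 2.59 mA.
V_CE = V_CC − I_C·R_C − I_E·R_E = 5.6 − 2.59×0.68 − 2.61×0.82 = 1.7 V > V_CE(sat), so the active-region assumption holds.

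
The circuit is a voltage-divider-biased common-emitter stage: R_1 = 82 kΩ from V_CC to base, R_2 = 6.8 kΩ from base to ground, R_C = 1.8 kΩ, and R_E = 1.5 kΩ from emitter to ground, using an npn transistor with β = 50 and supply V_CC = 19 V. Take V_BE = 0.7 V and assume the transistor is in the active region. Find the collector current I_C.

Thevenize the base divider: V_Th = V_CC·R_2/(R_1+R_2) = 19×6.8/88.8 = 1.45 V, R_Th = R_1‖R_2 = 6.28 kΩ.
Base-emitter loop: V_Th = I_B·R_Th + V_BE + (β+1)I_B·R_E, so I_B = (1.45 − 0.7) / (6.28 + 51×1.5) = 0.00912 mA.
I_C = β·I_B = 50×0.00912 = 0.456 mA, and I_E = (β+1)I_B = 0.465 mA.
V_CE = V_CC − I_C·R_C − I_E·R_E = 19 − 0.456×1.8 − 0.465×1.5 = 17.5 V.
V_CE = 17.5 V > 0.2 V confirms active-region operation.

I_C ≈ 0.46 mA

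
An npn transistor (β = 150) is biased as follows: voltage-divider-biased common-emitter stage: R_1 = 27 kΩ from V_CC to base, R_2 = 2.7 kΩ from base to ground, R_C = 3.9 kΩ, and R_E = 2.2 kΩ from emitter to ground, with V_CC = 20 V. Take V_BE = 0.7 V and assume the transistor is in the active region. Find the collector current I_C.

I_C ≈ 0.5 mA

Thevenize the base divider: V_Th = V_CC·R_2/(R_1+R_2) = 20×2.7/29.7 = 1.82 V, R_Th = R_1‖R_2 = 2.45 kΩ.
Base-emitter loop: V_Th = I_B·R_Th + V_BE + (β+1)I_B·R_E, so I_B = (1.82 − 0.7) / (2.45 + 151×2.2) = 0.00334 mA.
I_C = β·I_B = 150×0.00334 = 0.501 mA, and I_E = (β+1)I_B = 0.505 mA.
V_CE = V_CC − I_C·R_C − I_E·R_E = 20 − 0.501×3.9 − 0.505×2.2 = 16.9 V.
V_CE = 16.9 V > 0.2 V confirms active-region operation.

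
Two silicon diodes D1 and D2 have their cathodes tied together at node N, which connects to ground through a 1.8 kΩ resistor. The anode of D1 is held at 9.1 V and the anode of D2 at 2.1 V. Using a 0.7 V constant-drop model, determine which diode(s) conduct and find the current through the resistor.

Assume both conduct. Then node N would need to be at both 9.1−0.7 = 8.4 V and 2.1−0.7 = 1.4 V, which is impossible.
Assume only D1 conducts: V_N = 9.1 − 0.7 = 8.4 V, so I_R = 8.4/1.8 = 4.67 mA.
Check D2: its anode-to-cathode voltage is 2.1 − 8.4 = -6.3 V < 0.7 V, so it is off. The assumption is consistent.

Only D1 conducts; I_R ≈ 4.7 mA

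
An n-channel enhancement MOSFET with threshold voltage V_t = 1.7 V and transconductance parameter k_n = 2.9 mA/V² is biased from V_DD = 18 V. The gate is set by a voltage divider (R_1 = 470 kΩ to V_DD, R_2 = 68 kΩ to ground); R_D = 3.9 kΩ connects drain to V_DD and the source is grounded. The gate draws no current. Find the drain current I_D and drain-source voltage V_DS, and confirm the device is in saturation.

I_D ≈ 0.48 mA, V_DS ≈ 16 V

V_G = V_DD·R_2/(R_1+R_2) = 18×68/538 = 2.28 V. With the source grounded, V_GS = V_G = 2.28 V.
Assume saturation: I_D = (k_n/2)(V_GS − V_t)² = (2.9/2)×(2.28 − 1.7)² = 1.45×0.575² = 0.48 mA.
V_DS = V_DD − I_D·R_D = 18 − 0.48×3.9 = 16.1 V.
Saturation requires V_DS ≥ V_GS − V_t = 0.575 V; 16.1 ≥ 0.575 ✓.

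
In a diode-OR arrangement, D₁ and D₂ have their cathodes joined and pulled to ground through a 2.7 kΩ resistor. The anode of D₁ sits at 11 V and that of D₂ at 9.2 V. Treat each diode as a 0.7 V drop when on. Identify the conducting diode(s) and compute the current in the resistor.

Assume both conduct. Then node N would need to be at both 11−0.7 = 10.3 V and 9.2−0.7 = 8.5 V, which is impossible.
Assume only D₁ conducts: V_N = 11 − 0.7 = 10.3 V, so I_R = 10.3/2.7 = 3.81 mA.
Check D₂: its anode-to-cathode voltage is 9.2 − 10.3 = -1.1 V < 0.7 V, so it is off. The assumption is consistent.

Only D₁ conducts; I_R ≈ 3.8 mA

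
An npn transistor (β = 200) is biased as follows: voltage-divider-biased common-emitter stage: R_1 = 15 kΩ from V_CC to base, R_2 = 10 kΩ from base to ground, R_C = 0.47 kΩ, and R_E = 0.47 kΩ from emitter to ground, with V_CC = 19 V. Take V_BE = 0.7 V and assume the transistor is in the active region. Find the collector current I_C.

I_C ≈ 14 mA

Thevenize the base divider: V_Th = V_CC·R_2/(R_1+R_2) = 19×10/25 = 7.6 V, R_Th = R_1‖R_2 = 6 kΩ.
Base-emitter loop: V_Th = I_B·R_Th + V_BE + (β+1)I_B·R_E, so I_B = (7.6 − 0.7) / (6 + 201×0.47) = 0.0687 mA.
I_C = β·I_B = 200×0.0687 = 13.7 mA, and I_E = (β+1)I_B = 13.8 mA.
V_CE = V_CC − I_C·R_C − I_E·R_E = 19 − 13.7×0.47 − 13.8×0.47 = 6.06 V.
V_CE = 6.06 V > 0.2 V confirms active-region operation.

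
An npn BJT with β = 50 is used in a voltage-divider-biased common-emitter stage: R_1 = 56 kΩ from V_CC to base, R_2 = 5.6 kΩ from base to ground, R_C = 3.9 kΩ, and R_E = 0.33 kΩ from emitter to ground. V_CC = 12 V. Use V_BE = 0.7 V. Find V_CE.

V_CE ≈ 8.2 V

Thevenize the base divider: V_Th = V_CC·R_2/(R_1+R_2) = 12×5.6/61.6 = 1.09 V, R_Th = R_1‖R_2 = 5.09 kΩ.
Base-emitter loop: V_Th = I_B·R_Th + V_BE + (β+1)I_B·R_E, so I_B = (1.09 − 0.7) / (5.09 + 51×0.33) = 0.0178 mA.
I_C = β·I_B = 50×0.0178 = 0.892 mA, and I_E = (β+1)I_B = 0.909 mA.
V_CE = V_CC − I_C·R_C − I_E·R_E = 12 − 0.892×3.9 − 0.909×0.33 = 8.22 V.
V_CE = 8.22 V > 0.2 V confirms active-region operation.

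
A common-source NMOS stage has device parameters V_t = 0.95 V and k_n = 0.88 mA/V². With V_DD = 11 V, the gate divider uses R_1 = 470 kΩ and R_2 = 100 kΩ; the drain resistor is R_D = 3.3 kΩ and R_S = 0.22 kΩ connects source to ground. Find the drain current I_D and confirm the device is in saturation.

I_D ≈ 0.36 mA

V_G = V_DD·R_2/(R_1+R_2) = 11×100/570 = 1.93 V.
Assume saturation: I_D = (k_n/2)(V_GS − V_t)² with V_GS = V_G − I_D·R_S = 1.93 − 0.22·I_D.
Substituting gives 0.0213·I_D² − 1.19·I_D + 0.422 = 0, with roots I_D = 0.357 or 55.5 mA.
The root I_D = 55.5 mA gives V_GS = -10.3 V ≤ V_t, so take I_D = 0.357 mA.
Then V_GS = 1.85 V and V_DS = V_DD − I_D(R_D+R_S) = 11 − 0.357×3.52 = 9.74 V.
Saturation requires V_DS ≥ V_GS − V_t = 0.901 V; 9.74 ≥ 0.901 ✓.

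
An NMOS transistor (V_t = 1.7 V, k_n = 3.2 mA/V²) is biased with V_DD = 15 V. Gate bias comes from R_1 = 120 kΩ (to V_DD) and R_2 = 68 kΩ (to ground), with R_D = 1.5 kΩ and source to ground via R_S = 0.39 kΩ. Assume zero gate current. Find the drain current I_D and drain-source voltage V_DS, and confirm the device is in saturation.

V_G = V_DD·R_2/(R_1+R_2) = 15×68/188 = 5.43 V.
Assume saturation: I_D = (k_n/2)(V_GS − V_t)² with V_GS = V_G − I_D·R_S = 5.43 − 0.39·I_D.
Substituting gives 0.243·I_D² − 5.65·I_D + 22.2 = 0, with roots I_D = 5.01 or 18.2 mA.
The root I_D = 18.2 mA gives V_GS = -1.67 V ≤ V_t, so take I_D = 5.01 mA.
Then V_GS = 3.47 V and V_DS = V_DD − I_D(R_D+R_S) = 15 − 5.01×1.89 = 5.52 V.
Saturation requires V_DS ≥ V_GS − V_t = 1.77 V; 5.52 ≥ 1.77 ✓.

I_D ≈ 5 mA, V_DS ≈ 5.5 V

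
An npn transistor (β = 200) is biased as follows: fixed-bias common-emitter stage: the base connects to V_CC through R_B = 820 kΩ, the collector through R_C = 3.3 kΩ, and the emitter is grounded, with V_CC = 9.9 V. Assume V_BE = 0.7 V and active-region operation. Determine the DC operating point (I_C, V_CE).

Base loop: V_CC = I_B·R_B + V_BE, so I_B = (9.9 − 0.7)/820 kΩ = 0.0112 mA.
In the active region I_C = β·I_B = 200 × 0.0112 = 2.24 mA.
Collector loop: V_CE = V_CC − I_C·R_C = 9.9 − 2.24×3.3 = 2.5 V.
Since V_CE = 2.5 V > V_CE(sat) ≈ 0.2 V, the transistor is in the active region as assumed.

I_C ≈ 2.2 mA, V_CE ≈ 2.5 V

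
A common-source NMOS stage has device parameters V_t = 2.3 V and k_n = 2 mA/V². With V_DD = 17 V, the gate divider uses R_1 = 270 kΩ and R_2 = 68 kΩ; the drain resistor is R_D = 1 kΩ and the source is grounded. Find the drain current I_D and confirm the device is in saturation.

I_D ≈ 1.3 mA

V_G = V_DD·R_2/(R_1+R_2) = 17×68/338 = 3.42 V. With the source grounded, V_GS = V_G = 3.42 V.
Assume saturation: I_D = (k_n/2)(V_GS − V_t)² = (2/2)×(3.42 − 2.3)² = 1×1.12² = 1.25 mA.
V_DS = V_DD − I_D·R_D = 17 − 1.25×1 = 15.7 V.
Saturation requires V_DS ≥ V_GS − V_t = 1.12 V; 15.7 ≥ 1.12 ✓.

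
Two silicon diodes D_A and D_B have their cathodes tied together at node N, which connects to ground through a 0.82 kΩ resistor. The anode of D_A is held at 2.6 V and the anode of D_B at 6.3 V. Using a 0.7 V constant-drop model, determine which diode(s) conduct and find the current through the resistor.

Only D_B conducts; I_R ≈ 6.8 mA

Assume both conduct. Then node N would need to be at both 2.6−0.7 = 1.9 V and 6.3−0.7 = 5.6 V, which is impossible.
Assume only D_B conducts: V_N = 6.3 − 0.7 = 5.6 V, so I_R = 5.6/0.82 = 6.83 mA.
Check D_A: its anode-to-cathode voltage is 2.6 − 5.6 = -3 V < 0.7 V, so it is off. The assumption is consistent.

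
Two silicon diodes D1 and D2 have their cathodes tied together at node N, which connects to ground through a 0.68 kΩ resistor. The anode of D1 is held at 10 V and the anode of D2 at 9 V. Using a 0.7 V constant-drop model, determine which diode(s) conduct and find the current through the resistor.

Assume both conduct. Then node N would need to be at both 10−0.7 = 9.3 V and 9−0.7 = 8.3 V, which is impossible.
Assume only D1 conducts: V_N = 10 − 0.7 = 9.3 V, so I_R = 9.3/0.68 = 13.7 mA.
Check D2: its anode-to-cathode voltage is 9 − 9.3 = -0.3 V < 0.7 V, so it is off. The assumption is consistent.

Only D1 conducts; I_R ≈ 14 mA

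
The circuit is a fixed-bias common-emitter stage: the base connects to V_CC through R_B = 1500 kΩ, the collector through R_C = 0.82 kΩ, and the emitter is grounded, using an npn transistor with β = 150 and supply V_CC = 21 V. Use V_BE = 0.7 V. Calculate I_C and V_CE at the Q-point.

I_C ≈ 2 mA, V_CE ≈ 19 V

Base loop: V_CC = I_B·R_B + V_BE, so I_B = (21 − 0.7)/1500 kΩ = 0.0135 mA.
In the active region I_C = β·I_B = 150 × 0.0135 = 2.03 mA.
Collector loop: V_CE = V_CC − I_C·R_C = 21 − 2.03×0.82 = 19.3 V.
Since V_CE = 19.3 V > V_CE(sat) ≈ 0.2 V, the transistor is in the active region as assumed.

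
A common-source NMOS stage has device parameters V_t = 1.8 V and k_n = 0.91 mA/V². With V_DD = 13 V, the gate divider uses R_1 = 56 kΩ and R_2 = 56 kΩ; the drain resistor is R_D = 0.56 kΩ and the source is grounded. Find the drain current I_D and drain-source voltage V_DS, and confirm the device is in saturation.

V_G = V_DD·R_2/(R_1+R_2) = 13×56/112 = 6.5 V. With the source grounded, V_GS = V_G = 6.5 V.
Assume saturation: I_D = (k_n/2)(V_GS − V_t)² = (0.91/2)×(6.5 − 1.8)² = 0.455×4.7² = 10.1 mA.
V_DS = V_DD − I_D·R_D = 13 − 10.1×0.56 = 7.37 V.
Saturation requires V_DS ≥ V_GS − V_t = 4.7 V; 7.37 ≥ 4.7 ✓.

I_D ≈ 10 mA, V_DS ≈ 7.4 V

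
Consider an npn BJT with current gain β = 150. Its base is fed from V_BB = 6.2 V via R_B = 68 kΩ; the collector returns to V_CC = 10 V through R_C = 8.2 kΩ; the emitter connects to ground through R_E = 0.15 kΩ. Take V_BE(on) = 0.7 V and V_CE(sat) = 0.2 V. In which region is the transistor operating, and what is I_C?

saturation; I_C ≈ 1.2 mA

Assume active: I_B = (6.2 − 0.7)/(68 + 151×0.15) = 0.0607 mA, I_C = β·I_B = 9.1 mA.
Then V_CE = 10 − 9.1×8.2 − 9.16×0.15 = -66 V < 0.2 V — the active assumption fails.
Re-solve with V_CE = 0.2 V. KCL at the emitter: V_E/R_E = (V_BB−0.7−V_E)/R_B + (V_CC−0.2−V_E)/R_C, giving V_E = 0.188 V.
I_C = (V_CC − 0.2 − V_E)/R_C = (9.8 − 0.188)/8.2 = 1.17 mA.
Check: I_B = (5.5 − 0.188)/68 = 0.0781 mA, and β·I_B = 11.7 mA > I_C, confirming saturation.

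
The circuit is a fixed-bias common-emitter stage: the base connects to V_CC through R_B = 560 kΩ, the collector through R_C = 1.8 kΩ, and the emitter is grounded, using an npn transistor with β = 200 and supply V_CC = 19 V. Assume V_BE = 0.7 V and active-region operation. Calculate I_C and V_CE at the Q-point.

I_C ≈ 6.5 mA, V_CE ≈ 7.2 V

Base loop: V_CC = I_B·R_B + V_BE, so I_B = (19 − 0.7)/560 kΩ = 0.0327 mA.
In the active region I_C = β·I_B = 200 × 0.0327 = 6.54 mA.
Collector loop: V_CE = V_CC − I_C·R_C = 19 − 6.54×1.8 = 7.24 V.
Since V_CE = 7.24 V > V_CE(sat) ≈ 0.2 V, the transistor is in the active region as assumed.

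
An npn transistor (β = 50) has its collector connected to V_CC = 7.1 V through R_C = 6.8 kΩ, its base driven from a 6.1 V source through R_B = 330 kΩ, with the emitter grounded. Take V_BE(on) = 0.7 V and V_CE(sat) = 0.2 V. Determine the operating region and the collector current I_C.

active; I_C ≈ 0.82 mA

Assume active. Base-emitter loop: I_B = (V_BB − V_BE)/R_B = (6.1 − 0.7)/330 = 0.0164 mA.
I_C = β·I_B = 50×0.0164 = 0.818 mA.
V_CE = V_CC − I_C·R_C = 7.1 − 0.818×6.8 = 1.54 V > V_CE(sat), so the active-region assumption holds.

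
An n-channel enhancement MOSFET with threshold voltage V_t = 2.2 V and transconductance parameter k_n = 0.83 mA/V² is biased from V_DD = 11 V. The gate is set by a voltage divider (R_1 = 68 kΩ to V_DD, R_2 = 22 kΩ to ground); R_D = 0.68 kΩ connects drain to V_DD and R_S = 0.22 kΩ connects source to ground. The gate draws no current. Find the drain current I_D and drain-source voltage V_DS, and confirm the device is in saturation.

I_D ≈ 0.091 mA, V_DS ≈ 11 V

V_G = V_DD·R_2/(R_1+R_2) = 11×22/90 = 2.69 V.
Assume saturation: I_D = (k_n/2)(V_GS − V_t)² with V_GS = V_G − I_D·R_S = 2.69 − 0.22·I_D.
Substituting gives 0.0201·I_D² − 1.09·I_D + 0.0992 = 0, with roots I_D = 0.0912 or 54.1 mA.
The root I_D = 54.1 mA gives V_GS = -9.22 V ≤ V_t, so take I_D = 0.0912 mA.
Then V_GS = 2.67 V and V_DS = V_DD − I_D(R_D+R_S) = 11 − 0.0912×0.9 = 10.9 V.
Saturation requires V_DS ≥ V_GS − V_t = 0.469 V; 10.9 ≥ 0.469 ✓.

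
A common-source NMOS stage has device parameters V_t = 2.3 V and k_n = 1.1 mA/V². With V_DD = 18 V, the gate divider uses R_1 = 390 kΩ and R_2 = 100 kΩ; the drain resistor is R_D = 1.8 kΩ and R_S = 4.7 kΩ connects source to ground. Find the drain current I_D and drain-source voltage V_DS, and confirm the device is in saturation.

V_G = V_DD·R_2/(R_1+R_2) = 18×100/490 = 3.67 V.
Assume saturation: I_D = (k_n/2)(V_GS − V_t)² with V_GS = V_G − I_D·R_S = 3.67 − 4.7·I_D.
Substituting gives 12.1·I_D² − 8.1·I_D + 1.04 = 0, with roots I_D = 0.173 or 0.494 mA.
The root I_D = 0.494 mA gives V_GS = 1.35 V ≤ V_t, so take I_D = 0.173 mA.
Then V_GS = 2.86 V and V_DS = V_DD − I_D(R_D+R_S) = 18 − 0.173×6.5 = 16.9 V.
Saturation requires V_DS ≥ V_GS − V_t = 0.561 V; 16.9 ≥ 0.561 ✓.

I_D ≈ 0.17 mA, V_DS ≈ 17 V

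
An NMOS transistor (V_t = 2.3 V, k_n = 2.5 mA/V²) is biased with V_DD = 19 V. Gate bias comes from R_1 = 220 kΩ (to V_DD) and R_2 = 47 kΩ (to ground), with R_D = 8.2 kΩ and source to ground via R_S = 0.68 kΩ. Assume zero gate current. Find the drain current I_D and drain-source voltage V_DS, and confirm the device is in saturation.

I_D ≈ 0.56 mA, V_DS ≈ 14 V

V_G = V_DD·R_2/(R_1+R_2) = 19×47/267 = 3.34 V.
Assume saturation: I_D = (k_n/2)(V_GS − V_t)² with V_GS = V_G − I_D·R_S = 3.34 − 0.68·I_D.
Substituting gives 0.578·I_D² − 2.78·I_D + 1.36 = 0, with roots I_D = 0.556 or 4.25 mA.
The root I_D = 4.25 mA gives V_GS = 0.457 V ≤ V_t, so take I_D = 0.556 mA.
Then V_GS = 2.97 V and V_DS = V_DD − I_D(R_D+R_S) = 19 − 0.556×8.88 = 14.1 V.
Saturation requires V_DS ≥ V_GS − V_t = 0.667 V; 14.1 ≥ 0.667 ✓.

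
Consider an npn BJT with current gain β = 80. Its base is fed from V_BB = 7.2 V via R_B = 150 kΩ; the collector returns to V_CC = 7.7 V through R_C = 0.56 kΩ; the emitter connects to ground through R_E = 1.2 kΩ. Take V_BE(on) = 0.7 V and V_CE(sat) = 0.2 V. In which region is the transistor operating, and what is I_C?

active; I_C ≈ 2.1 mA

Assume active. Base-emitter loop: I_B = (V_BB − V_BE)/(R_B + (β+1)R_E) = (7.2 − 0.7)/(150 + 81×1.2) = 0.0263 mA.
I_C = β·I_B = 80×0.0263 = 2.1 mA.
V_CE = V_CC − I_C·R_C − I_E·R_E = 7.7 − 2.1×0.56 − 2.13×1.2 = 3.97 V > V_CE(sat), so the active-region assumption holds.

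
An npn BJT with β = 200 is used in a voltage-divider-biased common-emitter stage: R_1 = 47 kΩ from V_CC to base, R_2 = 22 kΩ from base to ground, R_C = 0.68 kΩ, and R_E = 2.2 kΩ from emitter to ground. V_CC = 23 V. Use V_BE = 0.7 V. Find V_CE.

V_CE ≈ 15 V

Thevenize the base divider: V_Th = V_CC·R_2/(R_1+R_2) = 23×22/69 = 7.33 V, R_Th = R_1‖R_2 = 15 kΩ.
Base-emitter loop: V_Th = I_B·R_Th + V_BE + (β+1)I_B·R_E, so I_B = (7.33 − 0.7) / (15 + 201×2.2) = 0.0145 mA.
I_C = β·I_B = 200×0.0145 = 2.9 mA, and I_E = (β+1)I_B = 2.92 mA.
V_CE = V_CC − I_C·R_C − I_E·R_E = 23 − 2.9×0.68 − 2.92×2.2 = 14.6 V.
V_CE = 14.6 V > 0.2 V confirms active-region operation.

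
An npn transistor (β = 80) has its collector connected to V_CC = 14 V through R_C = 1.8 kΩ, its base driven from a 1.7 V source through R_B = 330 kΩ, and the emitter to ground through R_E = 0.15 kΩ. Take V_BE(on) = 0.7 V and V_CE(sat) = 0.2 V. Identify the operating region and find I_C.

active; I_C ≈ 0.23 mA

Assume active. Base-emitter loop: I_B = (V_BB − V_BE)/(R_B + (β+1)R_E) = (1.7 − 0.7)/(330 + 81×0.15) = 0.00292 mA.
I_C = β·I_B = 80×0.00292 = 0.234 mA.
V_CE = V_CC − I_C·R_C − I_E·R_E = 14 − 0.234×1.8 − 0.237×0.15 = 13.5 V > V_CE(sat), so the active-region assumption holds.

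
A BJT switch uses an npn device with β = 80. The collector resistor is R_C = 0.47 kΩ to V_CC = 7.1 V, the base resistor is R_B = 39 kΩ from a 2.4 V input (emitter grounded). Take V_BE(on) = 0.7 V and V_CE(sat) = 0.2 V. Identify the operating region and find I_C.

Assume active. Base-emitter loop: I_B = (V_BB − V_BE)/R_B = (2.4 − 0.7)/39 = 0.0436 mA.
I_C = β·I_B = 80×0.0436 = 3.49 mA.
V_CE = V_CC − I_C·R_C = 7.1 − 3.49×0.47 = 5.46 V > V_CE(sat), so the active-region assumption holds.

active; I_C ≈ 3.5 mA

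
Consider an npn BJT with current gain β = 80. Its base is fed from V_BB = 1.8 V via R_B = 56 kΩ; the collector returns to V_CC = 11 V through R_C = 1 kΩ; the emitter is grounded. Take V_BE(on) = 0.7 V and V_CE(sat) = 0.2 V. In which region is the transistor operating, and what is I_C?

active; I_C ≈ 1.6 mA

Assume active. Base-emitter loop: I_B = (V_BB − V_BE)/R_B = (1.8 − 0.7)/56 = 0.0196 mA.
I_C = β·I_B = 80×0.0196 = 1.57 mA.
V_CE = V_CC − I_C·R_C = 11 − 1.57×1 = 9.43 V > V_CE(sat), so the active-region assumption holds.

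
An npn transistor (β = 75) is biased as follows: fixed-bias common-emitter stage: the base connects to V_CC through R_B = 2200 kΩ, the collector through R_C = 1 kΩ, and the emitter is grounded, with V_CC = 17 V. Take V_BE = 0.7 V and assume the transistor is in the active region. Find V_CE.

V_CE ≈ 16 V

Base loop: V_CC = I_B·R_B + V_BE, so I_B = (17 − 0.7)/2200 kΩ = 0.00741 mA.
In the active region I_C = β·I_B = 75 × 0.00741 = 0.556 mA.
Collector loop: V_CE = V_CC − I_C·R_C = 17 − 0.556×1 = 16.4 V.
Since V_CE = 16.4 V > V_CE(sat) ≈ 0.2 V, the transistor is in the active region as assumed.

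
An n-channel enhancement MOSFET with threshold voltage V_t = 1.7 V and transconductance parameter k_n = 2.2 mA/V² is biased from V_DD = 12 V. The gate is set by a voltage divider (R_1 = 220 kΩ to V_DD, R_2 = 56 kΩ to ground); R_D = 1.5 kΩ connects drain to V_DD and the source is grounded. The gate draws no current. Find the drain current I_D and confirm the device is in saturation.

V_G = V_DD·R_2/(R_1+R_2) = 12×56/276 = 2.43 V. With the source grounded, V_GS = V_G = 2.43 V.
Assume saturation: I_D = (k_n/2)(V_GS − V_t)² = (2.2/2)×(2.43 − 1.7)² = 1.1×0.735² = 0.594 mA.
V_DS = V_DD − I_D·R_D = 12 − 0.594×1.5 = 11.1 V.
Saturation requires V_DS ≥ V_GS − V_t = 0.735 V; 11.1 ≥ 0.735 ✓.

I_D ≈ 0.59 mA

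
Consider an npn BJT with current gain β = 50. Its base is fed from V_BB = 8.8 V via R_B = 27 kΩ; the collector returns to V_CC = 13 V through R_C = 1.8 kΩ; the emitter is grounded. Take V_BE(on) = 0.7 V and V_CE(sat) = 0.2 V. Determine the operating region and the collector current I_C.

saturation; I_C ≈ 7.1 mA

Assume active: I_B = (8.8 − 0.7)/27 = 0.3 mA, giving I_C = β·I_B = 15 mA.
But then V_CE = 13 − 15×1.8 = -14 V < V_CE(sat) = 0.2 V — impossible in the active region.
So the transistor is saturated. With V_CE = 0.2 V, I_C = (V_CC − 0.2)/R_C = 12.8/1.8 = 7.11 mA.
Check: β·I_B = 15 mA > I_C = 7.11 mA, confirming saturation.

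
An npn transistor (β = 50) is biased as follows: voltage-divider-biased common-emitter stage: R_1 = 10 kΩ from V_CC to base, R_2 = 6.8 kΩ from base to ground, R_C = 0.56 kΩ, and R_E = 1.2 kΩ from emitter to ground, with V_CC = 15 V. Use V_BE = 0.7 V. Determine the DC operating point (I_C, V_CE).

Thevenize the base divider: V_Th = V_CC·R_2/(R_1+R_2) = 15×6.8/16.8 = 6.07 V, R_Th = R_1‖R_2 = 4.05 kΩ.
Base-emitter loop: V_Th = I_B·R_Th + V_BE + (β+1)I_B·R_E, so I_B = (6.07 − 0.7) / (4.05 + 51×1.2) = 0.0823 mA.
I_C = β·I_B = 50×0.0823 = 4.12 mA, and I_E = (β+1)I_B = 4.2 mA.
V_CE = V_CC − I_C·R_C − I_E·R_E = 15 − 4.12×0.56 − 4.2×1.2 = 7.66 V.
V_CE = 7.66 V > 0.2 V confirms active-region operation.

I_C ≈ 4.1 mA, V_CE ≈ 7.7 V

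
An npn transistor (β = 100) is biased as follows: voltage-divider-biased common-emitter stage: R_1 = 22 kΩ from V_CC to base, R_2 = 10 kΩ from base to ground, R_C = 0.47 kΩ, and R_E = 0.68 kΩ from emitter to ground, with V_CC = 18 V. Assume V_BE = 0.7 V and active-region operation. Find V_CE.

V_CE ≈ 10 V

Thevenize the base divider: V_Th = V_CC·R_2/(R_1+R_2) = 18×10/32 = 5.62 V, R_Th = R_1‖R_2 = 6.88 kΩ.
Base-emitter loop: V_Th = I_B·R_Th + V_BE + (β+1)I_B·R_E, so I_B = (5.62 − 0.7) / (6.88 + 101×0.68) = 0.0652 mA.
I_C = β·I_B = 100×0.0652 = 6.52 mA, and I_E = (β+1)I_B = 6.58 mA.
V_CE = V_CC − I_C·R_C − I_E·R_E = 18 − 6.52×0.47 − 6.58×0.68 = 10.5 V.
V_CE = 10.5 V > 0.2 V confirms active-region operation.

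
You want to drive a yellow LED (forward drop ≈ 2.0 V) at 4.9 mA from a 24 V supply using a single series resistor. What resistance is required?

R ≈ 4.5 kΩ

The resistor drops V_S − V_D = 24 − 2.0 = 22 V at 4.9 mA.
R = 22 V / 4.9 mA = 4.49 kΩ.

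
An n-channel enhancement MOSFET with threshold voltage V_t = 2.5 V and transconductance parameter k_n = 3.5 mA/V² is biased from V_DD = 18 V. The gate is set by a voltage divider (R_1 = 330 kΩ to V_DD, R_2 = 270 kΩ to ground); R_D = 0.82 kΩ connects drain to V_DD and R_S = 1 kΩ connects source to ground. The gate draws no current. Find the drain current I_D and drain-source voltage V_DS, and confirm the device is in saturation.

I_D ≈ 4.1 mA, V_DS ≈ 11 V

V_G = V_DD·R_2/(R_1+R_2) = 18×270/600 = 8.1 V.
Assume saturation: I_D = (k_n/2)(V_GS − V_t)² with V_GS = V_G − I_D·R_S = 8.1 − 1·I_D.
Substituting gives 1.75·I_D² − 20.6·I_D + 54.9 = 0, with roots I_D = 4.07 or 7.7 mA.
The root I_D = 7.7 mA gives V_GS = 0.403 V ≤ V_t, so take I_D = 4.07 mA.
Then V_GS = 4.03 V and V_DS = V_DD − I_D(R_D+R_S) = 18 − 4.07×1.82 = 10.6 V.
Saturation requires V_DS ≥ V_GS − V_t = 1.53 V; 10.6 ≥ 1.53 ✓.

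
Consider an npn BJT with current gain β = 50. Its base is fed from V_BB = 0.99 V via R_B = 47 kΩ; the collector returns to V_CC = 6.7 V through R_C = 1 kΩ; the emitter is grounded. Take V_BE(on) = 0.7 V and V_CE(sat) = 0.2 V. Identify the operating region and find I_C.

Assume active. Base-emitter loop: I_B = (V_BB − V_BE)/R_B = (0.99 − 0.7)/47 = 0.00617 mA.
I_C = β·I_B = 50×0.00617 = 0.309 mA.
V_CE = V_CC − I_C·R_C = 6.7 − 0.309×1 = 6.39 V > V_CE(sat), so the active-region assumption holds.

active; I_C ≈ 0.31 mA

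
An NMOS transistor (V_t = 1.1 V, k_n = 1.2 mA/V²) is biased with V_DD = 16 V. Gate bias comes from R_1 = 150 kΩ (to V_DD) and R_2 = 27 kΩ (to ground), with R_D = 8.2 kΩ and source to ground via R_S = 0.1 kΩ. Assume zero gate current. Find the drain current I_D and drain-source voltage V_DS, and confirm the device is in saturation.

I_D ≈ 0.93 mA, V_DS ≈ 8.3 V

V_G = V_DD·R_2/(R_1+R_2) = 16×27/177 = 2.44 V.
Assume saturation: I_D = (k_n/2)(V_GS − V_t)² with V_GS = V_G − I_D·R_S = 2.44 − 0.1·I_D.
Substituting gives 0.006·I_D² − 1.16·I_D + 1.08 = 0, with roots I_D = 0.933 or 193 mA.
The root I_D = 193 mA gives V_GS = -16.8 V ≤ V_t, so take I_D = 0.933 mA.
Then V_GS = 2.35 V and V_DS = V_DD − I_D(R_D+R_S) = 16 − 0.933×8.3 = 8.25 V.
Saturation requires V_DS ≥ V_GS − V_t = 1.25 V; 8.25 ≥ 1.25 ✓.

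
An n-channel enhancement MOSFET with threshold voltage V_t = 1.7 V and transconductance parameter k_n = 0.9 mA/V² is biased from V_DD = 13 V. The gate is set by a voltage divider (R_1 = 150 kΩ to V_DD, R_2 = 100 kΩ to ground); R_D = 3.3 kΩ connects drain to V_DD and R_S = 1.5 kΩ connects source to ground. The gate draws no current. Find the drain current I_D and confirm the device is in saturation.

I_D ≈ 1.2 mA

V_G = V_DD·R_2/(R_1+R_2) = 13×100/250 = 5.2 V.
Assume saturation: I_D = (k_n/2)(V_GS − V_t)² with V_GS = V_G − I_D·R_S = 5.2 − 1.5·I_D.
Substituting gives 1.01·I_D² − 5.72·I_D + 5.51 = 0, with roots I_D = 1.23 or 4.42 mA.
The root I_D = 4.42 mA gives V_GS = -1.44 V ≤ V_t, so take I_D = 1.23 mA.
Then V_GS = 3.35 V and V_DS = V_DD − I_D(R_D+R_S) = 13 − 1.23×4.8 = 7.09 V.
Saturation requires V_DS ≥ V_GS − V_t = 1.65 V; 7.09 ≥ 1.65 ✓.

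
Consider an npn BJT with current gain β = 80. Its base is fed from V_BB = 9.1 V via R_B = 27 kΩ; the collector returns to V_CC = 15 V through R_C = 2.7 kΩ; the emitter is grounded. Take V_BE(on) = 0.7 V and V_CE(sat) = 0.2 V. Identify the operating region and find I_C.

saturation; I_C ≈ 5.5 mA

Assume active: I_B = (9.1 − 0.7)/27 = 0.311 mA, giving I_C = β·I_B = 24.9 mA.
But then V_CE = 15 − 24.9×2.7 = -52.2 V < V_CE(sat) = 0.2 V — impossible in the active region.
So the transistor is saturated. With V_CE = 0.2 V, I_C = (V_CC − 0.2)/R_C = 14.8/2.7 = 5.48 mA.
Check: β·I_B = 24.9 mA > I_C = 5.48 mA, confirming saturation.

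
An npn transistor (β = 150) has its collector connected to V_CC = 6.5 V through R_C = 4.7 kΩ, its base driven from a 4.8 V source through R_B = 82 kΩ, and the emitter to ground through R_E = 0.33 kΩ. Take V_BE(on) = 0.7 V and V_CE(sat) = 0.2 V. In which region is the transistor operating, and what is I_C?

Assume active: I_B = (4.8 − 0.7)/(82 + 151×0.33) = 0.0311 mA, I_C = β·I_B = 4.67 mA.
Then V_CE = 6.5 − 4.67×4.7 − 4.7×0.33 = -17 V < 0.2 V — the active assumption fails.
Re-solve with V_CE = 0.2 V. KCL at the emitter: V_E/R_E = (V_BB−0.7−V_E)/R_B + (V_CC−0.2−V_E)/R_C, giving V_E = 0.427 V.
I_C = (V_CC − 0.2 − V_E)/R_C = (6.3 − 0.427)/4.7 = 1.25 mA.
Check: I_B = (4.1 − 0.427)/82 = 0.0448 mA, and β·I_B = 6.72 mA > I_C, confirming saturation.

saturation; I_C ≈ 1.2 mA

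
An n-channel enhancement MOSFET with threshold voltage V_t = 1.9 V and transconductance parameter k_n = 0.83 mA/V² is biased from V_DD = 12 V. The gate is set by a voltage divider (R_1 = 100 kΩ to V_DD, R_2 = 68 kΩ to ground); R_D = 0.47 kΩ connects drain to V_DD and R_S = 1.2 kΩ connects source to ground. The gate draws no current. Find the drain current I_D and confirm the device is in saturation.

I_D ≈ 1.1 mA

V_G = V_DD·R_2/(R_1+R_2) = 12×68/168 = 4.86 V.
Assume saturation: I_D = (k_n/2)(V_GS − V_t)² with V_GS = V_G − I_D·R_S = 4.86 − 1.2·I_D.
Substituting gives 0.598·I_D² − 3.95·I_D + 3.63 = 0, with roots I_D = 1.1 or 5.5 mA.
The root I_D = 5.5 mA gives V_GS = -1.74 V ≤ V_t, so take I_D = 1.1 mA.
Then V_GS = 3.53 V and V_DS = V_DD − I_D(R_D+R_S) = 12 − 1.1×1.67 = 10.2 V.
Saturation requires V_DS ≥ V_GS − V_t = 1.63 V; 10.2 ≥ 1.63 ✓.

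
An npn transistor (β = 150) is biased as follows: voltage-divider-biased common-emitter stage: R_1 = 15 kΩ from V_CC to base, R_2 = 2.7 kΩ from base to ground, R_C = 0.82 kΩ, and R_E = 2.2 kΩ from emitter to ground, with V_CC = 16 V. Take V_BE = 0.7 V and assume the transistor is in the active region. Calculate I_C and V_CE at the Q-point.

Thevenize the base divider: V_Th = V_CC·R_2/(R_1+R_2) = 16×2.7/17.7 = 2.44 V, R_Th = R_1‖R_2 = 2.29 kΩ.
Base-emitter loop: V_Th = I_B·R_Th + V_BE + (β+1)I_B·R_E, so I_B = (2.44 − 0.7) / (2.29 + 151×2.2) = 0.0052 mA.
I_C = β·I_B = 150×0.0052 = 0.781 mA, and I_E = (β+1)I_B = 0.786 mA.
V_CE = V_CC − I_C·R_C − I_E·R_E = 16 − 0.781×0.82 − 0.786×2.2 = 13.6 V.
V_CE = 13.6 V > 0.2 V confirms active-region operation.

I_C ≈ 0.78 mA, V_CE ≈ 14 V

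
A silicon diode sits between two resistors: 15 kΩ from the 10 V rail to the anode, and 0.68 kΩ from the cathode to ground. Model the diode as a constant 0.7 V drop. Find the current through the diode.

I ≈ 0.59 mA

The two resistors are in series with the diode, so KVL gives 10 = I·15 + 0.7 + I·0.68.
I = (10 − 0.7) / (15 + 0.68) kΩ = 9.3 / 15.7 = 0.593 mA.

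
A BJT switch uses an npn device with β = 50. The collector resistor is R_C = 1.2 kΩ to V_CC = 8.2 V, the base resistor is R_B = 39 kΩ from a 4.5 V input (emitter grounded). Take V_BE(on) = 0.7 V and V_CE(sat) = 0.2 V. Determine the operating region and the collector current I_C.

active; I_C ≈ 4.9 mA

Assume active. Base-emitter loop: I_B = (V_BB − V_BE)/R_B = (4.5 − 0.7)/39 = 0.0974 mA.
I_C = β·I_B = 50×0.0974 = 4.87 mA.
V_CE = V_CC − I_C·R_C = 8.2 − 4.87×1.2 = 2.35 V > V_CE(sat), so the active-region assumption holds.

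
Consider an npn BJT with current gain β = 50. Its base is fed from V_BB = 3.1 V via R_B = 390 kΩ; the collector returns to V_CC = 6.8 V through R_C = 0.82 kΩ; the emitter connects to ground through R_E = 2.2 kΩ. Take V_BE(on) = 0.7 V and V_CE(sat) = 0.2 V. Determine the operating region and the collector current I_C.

Assume active. Base-emitter loop: I_B = (V_BB − V_BE)/(R_B + (β+1)R_E) = (3.1 − 0.7)/(390 + 51×2.2) = 0.00478 mA.
I_C = β·I_B = 50×0.00478 = 0.239 mA.
V_CE = V_CC − I_C·R_C − I_E·R_E = 6.8 − 0.239×0.82 − 0.244×2.2 = 6.07 V > V_CE(sat), so the active-region assumption holds.

active; I_C ≈ 0.24 mA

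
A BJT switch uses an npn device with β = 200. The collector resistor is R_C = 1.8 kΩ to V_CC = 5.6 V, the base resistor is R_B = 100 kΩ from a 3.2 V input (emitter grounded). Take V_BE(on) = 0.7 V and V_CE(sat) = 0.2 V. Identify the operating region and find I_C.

saturation; I_C ≈ 3 mA

Assume active: I_B = (3.2 − 0.7)/100 = 0.025 mA, giving I_C = β·I_B = 5 mA.
But then V_CE = 5.6 − 5×1.8 = -3.4 V < V_CE(sat) = 0.2 V — impossible in the active region.
So the transistor is saturated. With V_CE = 0.2 V, I_C = (V_CC − 0.2)/R_C = 5.4/1.8 = 3 mA.
Check: β·I_B = 5 mA > I_C = 3 mA, confirming saturation.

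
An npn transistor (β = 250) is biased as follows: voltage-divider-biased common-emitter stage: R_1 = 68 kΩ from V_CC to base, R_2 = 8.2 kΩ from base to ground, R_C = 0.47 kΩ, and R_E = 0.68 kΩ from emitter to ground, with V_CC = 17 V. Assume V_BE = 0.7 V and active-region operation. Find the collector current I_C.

I_C ≈ 1.6 mA

Thevenize the base divider: V_Th = V_CC·R_2/(R_1+R_2) = 17×8.2/76.2 = 1.83 V, R_Th = R_1‖R_2 = 7.32 kΩ.
Base-emitter loop: V_Th = I_B·R_Th + V_BE + (β+1)I_B·R_E, so I_B = (1.83 − 0.7) / (7.32 + 251×0.68) = 0.00635 mA.
I_C = β·I_B = 250×0.00635 = 1.59 mA, and I_E = (β+1)I_B = 1.59 mA.
V_CE = V_CC − I_C·R_C − I_E·R_E = 17 − 1.59×0.47 − 1.59×0.68 = 15.2 V.
V_CE = 15.2 V > 0.2 V confirms active-region operation.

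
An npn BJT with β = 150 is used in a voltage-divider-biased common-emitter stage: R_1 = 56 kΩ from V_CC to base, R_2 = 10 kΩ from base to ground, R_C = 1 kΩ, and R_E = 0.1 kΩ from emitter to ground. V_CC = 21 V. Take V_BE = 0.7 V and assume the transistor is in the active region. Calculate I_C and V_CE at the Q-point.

Thevenize the base divider: V_Th = V_CC·R_2/(R_1+R_2) = 21×10/66 = 3.18 V, R_Th = R_1‖R_2 = 8.48 kΩ.
Base-emitter loop: V_Th = I_B·R_Th + V_BE + (β+1)I_B·R_E, so I_B = (3.18 − 0.7) / (8.48 + 151×0.1) = 0.105 mA.
I_C = β·I_B = 150×0.105 = 15.8 mA, and I_E = (β+1)I_B = 15.9 mA.
V_CE = V_CC − I_C·R_C − I_E·R_E = 21 − 15.8×1 − 15.9×0.1 = 3.63 V.
V_CE = 3.63 V > 0.2 V confirms active-region operation.

I_C ≈ 16 mA, V_CE ≈ 3.6 V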